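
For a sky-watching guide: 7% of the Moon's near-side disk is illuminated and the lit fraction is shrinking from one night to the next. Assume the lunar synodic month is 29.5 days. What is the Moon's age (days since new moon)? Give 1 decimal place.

From f = (1 − cos θ)/2: cos θ = 1 − 2×0.07 = 0.860; arccos → 30.7°.
Since the Moon is past full (waning), take the reflex angle: θ = 360° − 30.7° = 329.3°.
At 360°/29.5 d per day, 329.3° corresponds to 26.99 days.

27.0 days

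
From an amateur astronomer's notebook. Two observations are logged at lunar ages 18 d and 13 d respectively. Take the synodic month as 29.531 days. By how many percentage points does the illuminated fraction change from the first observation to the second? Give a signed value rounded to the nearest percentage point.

+8 percentage points

θ₁ = 360° × 18/29.531 = 219.4°, f₁ = (1 − cos θ₁)/2 = 0.886.
θ₂ = 360° × 13/29.531 = 158.5°, f₂ = (1 − cos θ₂)/2 = 0.965.
Change = f₂ − f₁ = +0.079 → +8 percentage points.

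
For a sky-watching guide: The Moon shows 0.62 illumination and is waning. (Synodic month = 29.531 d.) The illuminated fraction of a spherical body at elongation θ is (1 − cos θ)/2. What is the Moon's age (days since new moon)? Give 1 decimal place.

21.0 days

Invert f = (1 − cos θ)/2 to get cos θ = 1 − 2(0.62) = -0.240, hence θ₀ = arccos -0.240 = 103.9°.
Waning ⇒ past full, so θ = 360° − 103.9° = 256.1°.
That fraction of the synodic month is 256.1/360 × 29.531 d ≈ 21.01 d.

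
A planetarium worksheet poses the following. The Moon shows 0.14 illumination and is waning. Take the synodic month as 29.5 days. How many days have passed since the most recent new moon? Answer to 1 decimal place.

From f = (1 − cos θ)/2: cos θ = 1 − 2×0.14 = 0.720; arccos → 43.9°.
A waning Moon lies in 180°–360°, so θ = 360° − 43.9° = 316.1°.
At 360°/29.5 d per day, 316.1° corresponds to 25.90 days.

25.9 days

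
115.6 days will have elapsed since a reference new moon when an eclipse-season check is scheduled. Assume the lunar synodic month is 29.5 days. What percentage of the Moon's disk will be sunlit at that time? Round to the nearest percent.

6%

115.6/29.5 = 3.919 lunations, so 3 complete cycles and 27.10 d into the next.
The Moon has covered 27.10/29.5 of its cycle, so θ ≈ 360° × 27.10/29.5 = 330.7°.
Illuminated fraction = (1 − cos 330.7°)/2 = (1 − 0.872)/2 ≈ 0.064, so 6%.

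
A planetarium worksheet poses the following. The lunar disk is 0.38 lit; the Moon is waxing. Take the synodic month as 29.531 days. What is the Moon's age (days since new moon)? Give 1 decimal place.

cos θ = 1 − 2f = 0.240, giving a principal value of 76.1°.
Before full moon the principal value applies: θ = 76.1°.
Age = 29.531 × 76.1°/360° ≈ 6.24 days.

6.2 days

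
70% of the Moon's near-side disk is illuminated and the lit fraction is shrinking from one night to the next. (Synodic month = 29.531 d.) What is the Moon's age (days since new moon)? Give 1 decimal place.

20.2 days

Invert f = (1 − cos θ)/2 to get cos θ = 1 − 2(0.70) = -0.400, hence θ₀ = arccos -0.400 = 113.6°.
Waning ⇒ past full, so θ = 360° − 113.6° = 246.4°.
Age = 29.531 × 246.4°/360° ≈ 20.21 days.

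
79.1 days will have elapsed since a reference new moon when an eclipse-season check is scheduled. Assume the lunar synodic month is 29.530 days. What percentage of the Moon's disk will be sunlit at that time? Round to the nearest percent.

72%

79.1 d spans 2 complete synodic months (2 × 29.530 = 59.06 d) plus 20.04 d.
Phase angle: θ = 360°·(20.04 d)/(29.530 d) = 244.3°.
Illuminated fraction = (1 − cos 244.3°)/2 = (1 − (-0.434))/2 ≈ 0.717, so 72%.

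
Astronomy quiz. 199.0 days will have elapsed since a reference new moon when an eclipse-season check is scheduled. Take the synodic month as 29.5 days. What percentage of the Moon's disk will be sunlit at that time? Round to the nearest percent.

Reduce mod P: 199.0 − 6×29.5 = 22.00 d into the current lunation.
Elongation θ = 360° × 22.00/29.5 ≈ 268.5°.
Illuminated fraction = (1 − cos 268.5°)/2 = (1 − (-0.027))/2 ≈ 0.513, so 51%.

51%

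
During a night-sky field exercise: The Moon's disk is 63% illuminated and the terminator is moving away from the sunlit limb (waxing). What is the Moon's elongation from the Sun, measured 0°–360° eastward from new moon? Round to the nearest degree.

105°

cos θ = 1 − 2f = -0.260, giving a principal value of 105.1°.
Waxing ⇒ before full, so θ = 105.1°.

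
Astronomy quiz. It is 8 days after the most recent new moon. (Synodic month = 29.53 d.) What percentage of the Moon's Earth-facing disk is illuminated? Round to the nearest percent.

57%

Elongation θ = 360° × 8/29.53 ≈ 97.5°.
Illuminated fraction = (1 − cos 97.5°)/2 = (1 − (-0.131))/2 ≈ 0.566, so 57%.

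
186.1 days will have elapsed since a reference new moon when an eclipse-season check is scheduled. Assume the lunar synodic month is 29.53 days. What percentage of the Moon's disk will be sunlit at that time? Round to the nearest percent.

186.1/29.53 = 6.302 lunations, so 6 complete cycles and 8.92 d into the next.
Phase angle: θ = 360°·(8.92 d)/(29.53 d) = 108.7°.
Illuminated fraction = (1 − cos 108.7°)/2 = (1 − (-0.321))/2 ≈ 0.661, so 66%.

66%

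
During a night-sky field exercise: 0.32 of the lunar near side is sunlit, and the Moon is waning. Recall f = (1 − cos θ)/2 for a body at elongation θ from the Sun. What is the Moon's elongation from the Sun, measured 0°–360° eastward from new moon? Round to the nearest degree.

Invert f = (1 − cos θ)/2 to get cos θ = 1 − 2(0.32) = 0.360, hence θ₀ = arccos 0.360 = 68.9°.
Since the Moon is past full (waning), take the reflex angle: θ = 360° − 68.9° = 291.1°.

291°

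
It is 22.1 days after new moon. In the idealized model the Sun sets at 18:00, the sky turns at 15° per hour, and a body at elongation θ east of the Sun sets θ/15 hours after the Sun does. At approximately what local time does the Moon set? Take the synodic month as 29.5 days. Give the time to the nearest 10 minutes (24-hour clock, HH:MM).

12:00

Elongation θ = 360° × 22.1/29.5 ≈ 269.7°.
At 15° of sky rotation per hour, 269.7° corresponds to a 17.98 h lag.
18:00 + 17.980 h ≈ 11:59 → 12:00 to the nearest ten minutes.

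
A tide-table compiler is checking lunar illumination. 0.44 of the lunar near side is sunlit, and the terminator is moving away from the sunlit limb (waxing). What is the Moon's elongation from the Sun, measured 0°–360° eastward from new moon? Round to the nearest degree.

83°

From f = (1 − cos θ)/2: cos θ = 1 − 2×0.44 = 0.120; arccos → 83.1°.
The Moon is waxing (0°–180°), so θ = 83.1° directly.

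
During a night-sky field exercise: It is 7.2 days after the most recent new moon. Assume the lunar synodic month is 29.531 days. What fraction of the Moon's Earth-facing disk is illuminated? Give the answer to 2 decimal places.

The Moon has covered 7.2/29.531 of its cycle, so θ ≈ 360° × 7.2/29.531 = 87.8°.
Illuminated fraction = (1 − cos 87.8°)/2 = (1 − 0.039)/2 ≈ 0.481.

0.48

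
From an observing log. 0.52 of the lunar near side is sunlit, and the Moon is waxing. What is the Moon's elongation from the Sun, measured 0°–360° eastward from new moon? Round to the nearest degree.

cos θ = 1 − 2f = -0.040, giving a principal value of 92.3°.
Waxing ⇒ before full, so θ = 92.3°.

92°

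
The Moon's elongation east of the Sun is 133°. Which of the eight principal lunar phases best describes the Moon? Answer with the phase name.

waxing gibbous

133° lies in the waxing gibbous sector of the 8-phase cycle.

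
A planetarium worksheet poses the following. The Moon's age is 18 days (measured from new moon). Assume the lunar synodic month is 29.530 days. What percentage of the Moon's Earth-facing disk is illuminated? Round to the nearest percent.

The Moon has covered 18/29.530 of its cycle, so θ ≈ 360° × 18/29.530 = 219.4°.
cos 219.4° = (-0.772), so f = (1 − (-0.772))/2 = 0.886, so 89%.

89%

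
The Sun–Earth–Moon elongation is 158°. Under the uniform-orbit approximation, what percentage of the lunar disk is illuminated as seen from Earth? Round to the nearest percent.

96%

f = (1 − cos 158°)/2 = (1 − (-0.927))/2 ≈ 0.964, i.e. 96%.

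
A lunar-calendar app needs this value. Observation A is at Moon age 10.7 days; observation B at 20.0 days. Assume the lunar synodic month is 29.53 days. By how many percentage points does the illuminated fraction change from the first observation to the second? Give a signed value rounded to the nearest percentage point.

First observation: θ = 360°·10.7/29.53 = 130.4°, so f = 0.824.
Second observation: θ = 243.8°, f = 0.721.
Δf = 0.721 − 0.824 = -0.104, i.e. -10 pp.

-10 percentage points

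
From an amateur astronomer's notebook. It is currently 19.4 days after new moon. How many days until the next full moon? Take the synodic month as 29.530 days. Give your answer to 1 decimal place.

24.9 days

Full moon occurs at elongation 180°, i.e. at age 29.530 × 180/360 = 14.765 d.
Already past this cycle's full moon; the next is at 14.765 + 29.530 = 44.295 d, so 44.295 − 19.4 = 24.895 days.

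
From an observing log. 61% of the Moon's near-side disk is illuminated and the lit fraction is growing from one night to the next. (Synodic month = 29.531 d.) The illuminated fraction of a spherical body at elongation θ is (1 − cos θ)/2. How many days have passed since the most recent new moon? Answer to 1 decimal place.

8.4 days

From f = (1 − cos θ)/2: cos θ = 1 − 2×0.61 = -0.220; arccos → 102.7°.
Before full moon the principal value applies: θ = 102.7°.
Age = 29.531 × 102.7°/360° ≈ 8.43 days.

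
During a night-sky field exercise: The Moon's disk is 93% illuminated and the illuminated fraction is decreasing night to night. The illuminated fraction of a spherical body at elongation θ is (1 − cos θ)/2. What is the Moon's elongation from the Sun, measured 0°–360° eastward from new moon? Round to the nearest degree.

211°

Invert f = (1 − cos θ)/2 to get cos θ = 1 − 2(0.93) = -0.860, hence θ₀ = arccos -0.860 = 149.3°.
Waning ⇒ past full, so θ = 360° − 149.3° = 210.7°.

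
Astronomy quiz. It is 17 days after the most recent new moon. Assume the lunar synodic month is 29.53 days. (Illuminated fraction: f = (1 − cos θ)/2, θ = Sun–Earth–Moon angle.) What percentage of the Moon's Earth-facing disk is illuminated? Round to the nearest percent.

The Moon has covered 17/29.53 of its cycle, so θ ≈ 360° × 17/29.53 = 207.2°.
cos 207.2° = (-0.889), so f = (1 − (-0.889))/2 = 0.945, so 94%.

94%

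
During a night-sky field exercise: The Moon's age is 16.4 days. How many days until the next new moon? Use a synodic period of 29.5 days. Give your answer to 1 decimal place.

13.1 days

One full lunation from the last new moon is 29.5 d; remaining = 29.5 − 16.4 = 13.100 d.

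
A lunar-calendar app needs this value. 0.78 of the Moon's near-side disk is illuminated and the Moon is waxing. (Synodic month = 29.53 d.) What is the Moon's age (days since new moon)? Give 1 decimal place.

cos θ = 1 − 2f = -0.560, giving a principal value of 124.1°.
Waxing ⇒ before full, so θ = 124.1°.
Age = 29.53 × 124.1°/360° ≈ 10.18 days.

10.2 days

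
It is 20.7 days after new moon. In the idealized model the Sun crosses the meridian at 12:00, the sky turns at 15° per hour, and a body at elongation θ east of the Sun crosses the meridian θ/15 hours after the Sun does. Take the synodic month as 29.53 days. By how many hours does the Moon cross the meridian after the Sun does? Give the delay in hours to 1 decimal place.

16.8 h

The Moon has covered 20.7/29.53 of its cycle, so θ ≈ 360° × 20.7/29.53 = 252.4°.
The Moon trails the Sun by θ/15 = 252.4/15 ≈ 16.82 hours.
So the Moon crosses the meridian 16.82 h after the Sun.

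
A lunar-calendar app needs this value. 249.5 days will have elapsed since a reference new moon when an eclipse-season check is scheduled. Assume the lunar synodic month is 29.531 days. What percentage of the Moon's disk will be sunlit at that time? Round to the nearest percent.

Reduce mod P: 249.5 − 8×29.531 = 13.25 d into the current lunation.
The Moon has covered 13.25/29.531 of its cycle, so θ ≈ 360° × 13.25/29.531 = 161.5°.
cos 161.5° = (-0.949), so f = (1 − (-0.949))/2 = 0.974, so 97%.

97%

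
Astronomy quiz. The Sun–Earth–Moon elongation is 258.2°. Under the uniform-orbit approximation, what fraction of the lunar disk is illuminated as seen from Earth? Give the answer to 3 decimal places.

0.602

Half-versine of 258.2°: (1 − (-0.204))/2 = 0.602.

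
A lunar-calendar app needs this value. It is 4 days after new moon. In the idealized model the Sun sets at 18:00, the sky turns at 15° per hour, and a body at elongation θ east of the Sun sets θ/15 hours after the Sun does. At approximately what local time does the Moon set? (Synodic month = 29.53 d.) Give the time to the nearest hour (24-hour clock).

Phase angle: θ = 360°·(4 d)/(29.53 d) = 48.8°.
The Moon trails the Sun by θ/15 = 48.8/15 ≈ 3.25 hours.
18:00 + 3.25 h ≈ 21:15 → 21:00 to the nearest hour.

21:00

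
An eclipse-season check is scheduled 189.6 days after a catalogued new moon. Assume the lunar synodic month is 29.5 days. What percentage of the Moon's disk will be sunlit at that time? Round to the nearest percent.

189.6 d spans 6 complete synodic months (6 × 29.5 = 177.00 d) plus 12.60 d.
Elongation θ = 360° × 12.60/29.5 ≈ 153.8°.
cos 153.8° = (-0.897), so f = (1 − (-0.897))/2 = 0.948, so 95%.

95%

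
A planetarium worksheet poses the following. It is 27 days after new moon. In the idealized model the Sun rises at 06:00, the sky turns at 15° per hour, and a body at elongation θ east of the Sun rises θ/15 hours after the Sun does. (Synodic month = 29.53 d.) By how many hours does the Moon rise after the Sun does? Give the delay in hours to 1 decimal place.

Elongation θ = 360° × 27/29.53 ≈ 329.2°.
Delay after the Sun = 329.2° / (15°/h) ≈ 21.94 h.
So the Moon rises 21.94 h after the Sun.

21.9 h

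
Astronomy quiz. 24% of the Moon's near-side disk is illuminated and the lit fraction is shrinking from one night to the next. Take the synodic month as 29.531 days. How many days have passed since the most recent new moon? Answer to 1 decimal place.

From f = (1 − cos θ)/2: cos θ = 1 − 2×0.24 = 0.520; arccos → 58.7°.
A waning Moon lies in 180°–360°, so θ = 360° − 58.7° = 301.3°.
Age = 29.531 × 301.3°/360° ≈ 24.72 days.

24.7 days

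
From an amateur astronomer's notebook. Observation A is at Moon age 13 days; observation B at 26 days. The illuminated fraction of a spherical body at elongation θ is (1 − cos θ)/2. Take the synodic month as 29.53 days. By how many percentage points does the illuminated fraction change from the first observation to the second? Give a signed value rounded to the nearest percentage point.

-83 pp

θ₁ = 360° × 13/29.53 = 158.5°, f₁ = (1 − cos θ₁)/2 = 0.965.
θ₂ = 360° × 26/29.53 = 317.0°, f₂ = (1 − cos θ₂)/2 = 0.135.
Change = f₂ − f₁ = -0.831 → -83 percentage points.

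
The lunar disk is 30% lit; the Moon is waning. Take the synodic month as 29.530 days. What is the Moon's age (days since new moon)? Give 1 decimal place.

24.1 days

From f = (1 − cos θ)/2: cos θ = 1 − 2×0.30 = 0.400; arccos → 66.4°.
Waning ⇒ past full, so θ = 360° − 66.4° = 293.6°.
Age = 29.530 × 293.6°/360° ≈ 24.08 days.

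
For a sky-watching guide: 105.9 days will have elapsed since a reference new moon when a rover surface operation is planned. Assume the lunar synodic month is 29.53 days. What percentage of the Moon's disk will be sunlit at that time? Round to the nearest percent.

93%

105.9 d spans 3 complete synodic months (3 × 29.53 = 88.59 d) plus 17.31 d.
The Moon has covered 17.31/29.53 of its cycle, so θ ≈ 360° × 17.31/29.53 = 211.0°.
With cos θ = (-0.857), the lit fraction is (1 − (-0.857))/2 ≈ 0.928, so 93%.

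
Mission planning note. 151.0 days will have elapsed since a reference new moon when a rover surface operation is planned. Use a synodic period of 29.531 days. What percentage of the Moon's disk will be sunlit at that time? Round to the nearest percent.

12%

151.0/29.531 = 5.113 lunations, so 5 complete cycles and 3.34 d into the next.
Elongation θ = 360° × 3.34/29.531 ≈ 40.8°.
Illuminated fraction = (1 − cos 40.8°)/2 = (1 − 0.757)/2 ≈ 0.121, so 12%.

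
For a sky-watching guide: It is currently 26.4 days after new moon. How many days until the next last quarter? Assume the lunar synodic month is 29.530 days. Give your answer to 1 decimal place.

Last quarter is 0.75 of the way through the cycle: age 0.75 × 29.530 = 22.148 d.
This lunation's last quarter (22.148 d) has passed, so add one period: 51.678 − 26.4 = 25.278 days.

25.3 days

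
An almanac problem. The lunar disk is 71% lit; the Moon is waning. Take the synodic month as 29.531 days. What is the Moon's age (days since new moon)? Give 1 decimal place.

cos θ = 1 − 2f = -0.420, giving a principal value of 114.8°.
A waning Moon lies in 180°–360°, so θ = 360° − 114.8° = 245.2°.
Age = 29.531 × 245.2°/360° ≈ 20.11 days.

20.1 days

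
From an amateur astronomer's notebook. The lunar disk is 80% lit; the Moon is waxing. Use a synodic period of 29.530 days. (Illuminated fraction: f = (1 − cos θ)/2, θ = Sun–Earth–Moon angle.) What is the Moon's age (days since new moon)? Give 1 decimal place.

10.4 days

cos θ = 1 − 2f = -0.600, giving a principal value of 126.9°.
Before full moon the principal value applies: θ = 126.9°.
Age = 29.530 × 126.9°/360° ≈ 10.41 days.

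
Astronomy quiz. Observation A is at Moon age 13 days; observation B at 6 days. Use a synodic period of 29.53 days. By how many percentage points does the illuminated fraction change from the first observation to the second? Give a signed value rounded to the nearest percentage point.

θ₁ = 360° × 13/29.53 = 158.5°, f₁ = (1 − cos θ₁)/2 = 0.965.
θ₂ = 360° × 6/29.53 = 73.1°, f₂ = (1 − cos θ₂)/2 = 0.355.
Change = f₂ − f₁ = -0.610 → -61 percentage points.

-61 pp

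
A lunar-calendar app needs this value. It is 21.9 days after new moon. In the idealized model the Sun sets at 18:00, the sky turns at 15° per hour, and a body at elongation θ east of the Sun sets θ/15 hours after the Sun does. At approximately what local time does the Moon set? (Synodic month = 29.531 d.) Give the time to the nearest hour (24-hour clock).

12:00

Phase angle: θ = 360°·(21.9 d)/(29.531 d) = 267.0°.
At 15° of sky rotation per hour, 267.0° corresponds to a 17.80 h lag.
18:00 + 17.80 h ≈ 11:48 → 12:00 to the nearest hour.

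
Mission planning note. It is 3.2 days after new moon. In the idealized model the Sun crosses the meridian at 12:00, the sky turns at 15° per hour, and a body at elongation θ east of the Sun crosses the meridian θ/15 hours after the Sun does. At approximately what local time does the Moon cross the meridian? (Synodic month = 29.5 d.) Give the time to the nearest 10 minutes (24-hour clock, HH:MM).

14:40

The Moon has covered 3.2/29.5 of its cycle, so θ ≈ 360° × 3.2/29.5 = 39.1°.
The Moon trails the Sun by θ/15 = 39.1/15 ≈ 2.60 hours.
12:00 + 2.603 h ≈ 14:36 → 14:40 to the nearest ten minutes.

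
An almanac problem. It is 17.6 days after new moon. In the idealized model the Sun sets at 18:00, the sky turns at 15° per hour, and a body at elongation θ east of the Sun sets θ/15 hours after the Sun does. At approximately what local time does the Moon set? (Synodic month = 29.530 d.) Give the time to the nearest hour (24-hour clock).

08:00

The Moon has covered 17.6/29.530 of its cycle, so θ ≈ 360° × 17.6/29.530 = 214.6°.
The Moon trails the Sun by θ/15 = 214.6/15 ≈ 14.30 hours.
18:00 + 14.30 h ≈ 08:18 → 08:00 to the nearest hour.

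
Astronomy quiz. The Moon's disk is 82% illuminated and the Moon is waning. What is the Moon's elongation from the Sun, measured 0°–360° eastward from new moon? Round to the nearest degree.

230°

From f = (1 − cos θ)/2: cos θ = 1 − 2×0.82 = -0.640; arccos → 129.8°.
A waning Moon lies in 180°–360°, so θ = 360° − 129.8° = 230.2°.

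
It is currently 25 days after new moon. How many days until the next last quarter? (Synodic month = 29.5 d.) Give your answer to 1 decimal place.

Last quarter occurs at elongation 270°, i.e. at age 29.5 × 270/360 = 22.125 d.
Already past this cycle's last quarter; the next is at 22.125 + 29.5 = 51.625 d, so 51.625 − 25 = 26.625 days.

26.6 days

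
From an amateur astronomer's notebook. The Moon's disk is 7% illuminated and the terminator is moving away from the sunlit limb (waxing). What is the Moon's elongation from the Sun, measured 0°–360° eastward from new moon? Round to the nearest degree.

Invert f = (1 − cos θ)/2 to get cos θ = 1 − 2(0.07) = 0.860, hence θ₀ = arccos 0.860 = 30.7°.
Waxing ⇒ before full, so θ = 30.7°.

31°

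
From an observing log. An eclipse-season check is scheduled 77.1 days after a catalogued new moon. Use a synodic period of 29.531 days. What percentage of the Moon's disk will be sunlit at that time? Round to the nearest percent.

77.1/29.531 = 2.611 lunations, so 2 complete cycles and 18.04 d into the next.
Elongation θ = 360° × 18.04/29.531 ≈ 219.9°.
Illuminated fraction = (1 − cos 219.9°)/2 = (1 − (-0.767))/2 ≈ 0.884, so 88%.

88%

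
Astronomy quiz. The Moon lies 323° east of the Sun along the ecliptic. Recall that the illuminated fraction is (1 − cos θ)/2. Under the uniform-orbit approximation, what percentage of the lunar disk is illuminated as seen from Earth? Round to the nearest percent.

f = (1 − cos 323°)/2 = (1 − 0.799)/2 ≈ 0.101, i.e. 10%.

10%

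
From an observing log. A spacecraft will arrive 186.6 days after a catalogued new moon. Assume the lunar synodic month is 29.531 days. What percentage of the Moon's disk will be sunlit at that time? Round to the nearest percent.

Reduce mod P: 186.6 − 6×29.531 = 9.41 d into the current lunation.
Phase angle: θ = 360°·(9.41 d)/(29.531 d) = 114.8°.
Illuminated fraction = (1 − cos 114.8°)/2 = (1 − (-0.419))/2 ≈ 0.709, so 71%.

71%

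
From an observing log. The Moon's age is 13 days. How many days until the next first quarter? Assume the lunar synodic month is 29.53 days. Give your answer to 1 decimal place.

First quarter is 0.25 of the way through the cycle: age 0.25 × 29.53 = 7.383 d.
Already past this cycle's first quarter; the next is at 7.383 + 29.53 = 36.913 d, so 36.913 − 13 = 23.913 days.

23.9 days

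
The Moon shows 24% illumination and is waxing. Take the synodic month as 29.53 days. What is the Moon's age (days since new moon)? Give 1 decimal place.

From f = (1 − cos θ)/2: cos θ = 1 − 2×0.24 = 0.520; arccos → 58.7°.
Waxing ⇒ before full, so θ = 58.7°.
Age = 29.53 × 58.7°/360° ≈ 4.81 days.

4.8 days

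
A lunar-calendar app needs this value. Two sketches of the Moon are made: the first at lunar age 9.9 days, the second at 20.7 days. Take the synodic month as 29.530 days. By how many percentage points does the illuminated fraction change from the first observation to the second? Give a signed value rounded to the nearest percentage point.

-10 pp

First observation: θ = 360°·9.9/29.530 = 120.7°, so f = 0.755.
Second observation: θ = 252.4°, f = 0.652.
Δf = 0.652 − 0.755 = -0.104, i.e. -10 pp.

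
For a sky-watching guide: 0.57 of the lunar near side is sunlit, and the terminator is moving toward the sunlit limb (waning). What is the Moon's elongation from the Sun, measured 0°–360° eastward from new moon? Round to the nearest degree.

Invert f = (1 − cos θ)/2 to get cos θ = 1 − 2(0.57) = -0.140, hence θ₀ = arccos -0.140 = 98.0°.
Since the Moon is past full (waning), take the reflex angle: θ = 360° − 98.0° = 262.0°.

262°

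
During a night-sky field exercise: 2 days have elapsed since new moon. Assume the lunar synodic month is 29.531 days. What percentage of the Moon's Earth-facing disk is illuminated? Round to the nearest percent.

Elongation θ = 360° × 2/29.531 ≈ 24.4°.
Illuminated fraction = (1 − cos 24.4°)/2 = (1 − 0.911)/2 ≈ 0.045, so 4%.

4%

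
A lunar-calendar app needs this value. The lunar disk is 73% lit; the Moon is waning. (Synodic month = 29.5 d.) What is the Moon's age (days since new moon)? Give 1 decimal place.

Invert f = (1 − cos θ)/2 to get cos θ = 1 − 2(0.73) = -0.460, hence θ₀ = arccos -0.460 = 117.4°.
A waning Moon lies in 180°–360°, so θ = 360° − 117.4° = 242.6°.
That fraction of the synodic month is 242.6/360 × 29.5 d ≈ 19.88 d.

19.9 days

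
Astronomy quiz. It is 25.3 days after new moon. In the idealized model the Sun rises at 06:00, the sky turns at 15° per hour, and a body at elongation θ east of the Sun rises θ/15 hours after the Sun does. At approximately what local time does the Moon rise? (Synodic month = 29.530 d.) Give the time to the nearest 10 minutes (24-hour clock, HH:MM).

Elongation θ = 360° × 25.3/29.530 ≈ 308.4°.
At 15° of sky rotation per hour, 308.4° corresponds to a 20.56 h lag.
06:00 + 20.562 h ≈ 02:34 → 02:30 to the nearest ten minutes.

02:30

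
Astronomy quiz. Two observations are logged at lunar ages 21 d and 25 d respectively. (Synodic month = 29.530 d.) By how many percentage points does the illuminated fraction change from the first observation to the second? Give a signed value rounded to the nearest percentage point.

θ₁ = 360° × 21/29.530 = 256.0°, f₁ = (1 − cos θ₁)/2 = 0.621.
θ₂ = 360° × 25/29.530 = 304.8°, f₂ = (1 − cos θ₂)/2 = 0.215.
Change = f₂ − f₁ = -0.406 → -41 percentage points.

-41 pp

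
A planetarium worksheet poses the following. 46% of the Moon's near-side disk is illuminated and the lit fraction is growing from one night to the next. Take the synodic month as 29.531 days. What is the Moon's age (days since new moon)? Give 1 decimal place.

7.0 days

cos θ = 1 − 2f = 0.080, giving a principal value of 85.4°.
Before full moon the principal value applies: θ = 85.4°.
That fraction of the synodic month is 85.4/360 × 29.531 d ≈ 7.01 d.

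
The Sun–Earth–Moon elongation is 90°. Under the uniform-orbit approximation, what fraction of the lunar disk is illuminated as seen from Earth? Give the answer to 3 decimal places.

cos 90° = 0.000, so f = (1 − 0.000)/2 = 0.500.

0.500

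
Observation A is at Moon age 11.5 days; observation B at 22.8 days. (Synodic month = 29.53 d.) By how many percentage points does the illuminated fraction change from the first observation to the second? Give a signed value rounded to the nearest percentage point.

θ₁ = 360° × 11.5/29.53 = 140.2°, f₁ = (1 − cos θ₁)/2 = 0.884.
θ₂ = 360° × 22.8/29.53 = 278.0°, f₂ = (1 − cos θ₂)/2 = 0.431.
Change = f₂ − f₁ = -0.453 → -45 percentage points.

-45 pp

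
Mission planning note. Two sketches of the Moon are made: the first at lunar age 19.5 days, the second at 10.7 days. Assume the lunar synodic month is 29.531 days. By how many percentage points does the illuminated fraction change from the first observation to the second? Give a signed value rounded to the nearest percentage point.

θ₁ = 360° × 19.5/29.531 = 237.7°, f₁ = (1 − cos θ₁)/2 = 0.767.
θ₂ = 360° × 10.7/29.531 = 130.4°, f₂ = (1 − cos θ₂)/2 = 0.824.
Change = f₂ − f₁ = +0.057 → +6 percentage points.

+6 percentage points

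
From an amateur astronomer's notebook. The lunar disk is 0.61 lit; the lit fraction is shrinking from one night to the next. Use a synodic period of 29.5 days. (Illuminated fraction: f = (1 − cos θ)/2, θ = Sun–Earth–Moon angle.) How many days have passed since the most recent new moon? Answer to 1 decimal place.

Invert f = (1 − cos θ)/2 to get cos θ = 1 − 2(0.61) = -0.220, hence θ₀ = arccos -0.220 = 102.7°.
A waning Moon lies in 180°–360°, so θ = 360° − 102.7° = 257.3°.
At 360°/29.5 d per day, 257.3° corresponds to 21.08 days.

21.1 days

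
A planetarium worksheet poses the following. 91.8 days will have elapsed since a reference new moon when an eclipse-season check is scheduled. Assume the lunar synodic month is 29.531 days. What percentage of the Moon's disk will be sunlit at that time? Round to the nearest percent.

11%

91.8 d spans 3 complete synodic months (3 × 29.531 = 88.59 d) plus 3.21 d.
Phase angle: θ = 360°·(3.21 d)/(29.531 d) = 39.1°.
cos 39.1° = 0.776, so f = (1 − 0.776)/2 = 0.112, so 11%.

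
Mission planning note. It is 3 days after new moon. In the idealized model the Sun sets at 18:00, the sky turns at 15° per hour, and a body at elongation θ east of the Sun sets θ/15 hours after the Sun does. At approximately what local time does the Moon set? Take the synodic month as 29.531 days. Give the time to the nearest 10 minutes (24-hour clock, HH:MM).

20:30

The Moon has covered 3/29.531 of its cycle, so θ ≈ 360° × 3/29.531 = 36.6°.
Delay after the Sun = 36.6° / (15°/h) ≈ 2.44 h.
18:00 + 2.438 h ≈ 20:26 → 20:30 to the nearest ten minutes.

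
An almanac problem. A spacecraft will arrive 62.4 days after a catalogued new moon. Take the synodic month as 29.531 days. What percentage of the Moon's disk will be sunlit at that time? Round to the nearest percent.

62.4/29.531 = 2.113 lunations, so 2 complete cycles and 3.34 d into the next.
The Moon has covered 3.34/29.531 of its cycle, so θ ≈ 360° × 3.34/29.531 = 40.7°.
With cos θ = 0.758, the lit fraction is (1 − 0.758)/2 ≈ 0.121, so 12%.

12%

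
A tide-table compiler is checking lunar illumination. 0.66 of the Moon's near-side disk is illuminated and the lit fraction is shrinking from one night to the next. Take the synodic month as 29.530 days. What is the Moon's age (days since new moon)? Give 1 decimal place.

20.6 days

From f = (1 − cos θ)/2: cos θ = 1 − 2×0.66 = -0.320; arccos → 108.7°.
A waning Moon lies in 180°–360°, so θ = 360° − 108.7° = 251.3°.
That fraction of the synodic month is 251.3/360 × 29.530 d ≈ 20.62 d.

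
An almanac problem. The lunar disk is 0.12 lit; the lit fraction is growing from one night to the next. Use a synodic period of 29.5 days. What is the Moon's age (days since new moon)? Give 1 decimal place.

3.3 days

cos θ = 1 − 2f = 0.760, giving a principal value of 40.5°.
The Moon is waxing (0°–180°), so θ = 40.5° directly.
That fraction of the synodic month is 40.5/360 × 29.5 d ≈ 3.32 d.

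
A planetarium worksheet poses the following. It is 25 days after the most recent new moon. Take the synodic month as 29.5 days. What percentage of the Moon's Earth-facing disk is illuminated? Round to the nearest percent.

Elongation θ = 360° × 25/29.5 ≈ 305.1°.
Illuminated fraction = (1 − cos 305.1°)/2 = (1 − 0.575)/2 ≈ 0.213, so 21%.

21%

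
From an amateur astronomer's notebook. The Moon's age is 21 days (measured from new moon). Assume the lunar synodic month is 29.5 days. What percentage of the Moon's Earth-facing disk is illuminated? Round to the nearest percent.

62%

Elongation θ = 360° × 21/29.5 ≈ 256.3°.
Illuminated fraction = (1 − cos 256.3°)/2 = (1 − (-0.237))/2 ≈ 0.619, so 62%.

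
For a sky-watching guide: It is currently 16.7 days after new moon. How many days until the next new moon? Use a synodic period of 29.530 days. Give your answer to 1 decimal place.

The next new moon completes the synodic month: 29.530 − 16.7 = 12.830 days.

12.8 days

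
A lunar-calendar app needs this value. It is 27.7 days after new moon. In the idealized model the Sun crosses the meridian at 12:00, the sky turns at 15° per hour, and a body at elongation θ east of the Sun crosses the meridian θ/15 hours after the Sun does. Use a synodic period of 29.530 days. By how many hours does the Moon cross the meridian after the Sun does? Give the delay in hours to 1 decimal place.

22.5 h

The Moon has covered 27.7/29.530 of its cycle, so θ ≈ 360° × 27.7/29.530 = 337.7°.
The Moon trails the Sun by θ/15 = 337.7/15 ≈ 22.51 hours.
So the Moon crosses the meridian 22.51 h after the Sun.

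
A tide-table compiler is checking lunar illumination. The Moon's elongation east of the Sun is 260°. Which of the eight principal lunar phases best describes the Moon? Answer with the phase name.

last quarter

260° lies in the last quarter sector of the 8-phase cycle.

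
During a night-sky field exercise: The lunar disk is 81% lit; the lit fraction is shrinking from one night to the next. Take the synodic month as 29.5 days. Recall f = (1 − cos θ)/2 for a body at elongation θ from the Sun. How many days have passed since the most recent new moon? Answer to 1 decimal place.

Invert f = (1 − cos θ)/2 to get cos θ = 1 − 2(0.81) = -0.620, hence θ₀ = arccos -0.620 = 128.3°.
Since the Moon is past full (waning), take the reflex angle: θ = 360° − 128.3° = 231.7°.
That fraction of the synodic month is 231.7/360 × 29.5 d ≈ 18.99 d.

19.0 days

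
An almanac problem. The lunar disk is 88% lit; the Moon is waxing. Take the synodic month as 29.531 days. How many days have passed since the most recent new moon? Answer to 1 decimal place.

cos θ = 1 − 2f = -0.760, giving a principal value of 139.5°.
Waxing ⇒ before full, so θ = 139.5°.
Age = 29.531 × 139.5°/360° ≈ 11.44 days.

11.4 days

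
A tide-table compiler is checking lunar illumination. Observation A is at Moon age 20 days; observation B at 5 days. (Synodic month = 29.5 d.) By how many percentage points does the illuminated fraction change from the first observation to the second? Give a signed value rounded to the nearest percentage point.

θ₁ = 360° × 20/29.5 = 244.1°, f₁ = (1 − cos θ₁)/2 = 0.719.
θ₂ = 360° × 5/29.5 = 61.0°, f₂ = (1 − cos θ₂)/2 = 0.258.
Change = f₂ − f₁ = -0.461 → -46 percentage points.

-46 percentage points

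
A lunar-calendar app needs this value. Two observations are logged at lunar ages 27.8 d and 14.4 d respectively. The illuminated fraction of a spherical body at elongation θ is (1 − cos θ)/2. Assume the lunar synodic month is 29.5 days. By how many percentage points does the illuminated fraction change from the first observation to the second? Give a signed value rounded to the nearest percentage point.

+97 pp

First observation: θ = 360°·27.8/29.5 = 339.3°, so f = 0.032.
Second observation: θ = 175.7°, f = 0.999.
Δf = 0.999 − 0.032 = +0.966, i.e. +97 pp.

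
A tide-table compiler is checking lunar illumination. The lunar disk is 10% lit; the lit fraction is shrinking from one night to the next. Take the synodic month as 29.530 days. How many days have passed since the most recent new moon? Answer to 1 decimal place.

From f = (1 − cos θ)/2: cos θ = 1 − 2×0.10 = 0.800; arccos → 36.9°.
A waning Moon lies in 180°–360°, so θ = 360° − 36.9° = 323.1°.
That fraction of the synodic month is 323.1/360 × 29.530 d ≈ 26.51 d.

26.5 days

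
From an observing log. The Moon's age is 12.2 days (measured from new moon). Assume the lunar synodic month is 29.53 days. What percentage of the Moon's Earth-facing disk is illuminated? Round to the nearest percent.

The Moon has covered 12.2/29.53 of its cycle, so θ ≈ 360° × 12.2/29.53 = 148.7°.
Illuminated fraction = (1 − cos 148.7°)/2 = (1 − (-0.855))/2 ≈ 0.927, so 93%.

93%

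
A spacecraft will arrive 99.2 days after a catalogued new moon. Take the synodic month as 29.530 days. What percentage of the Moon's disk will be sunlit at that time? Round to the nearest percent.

82%

99.2 d spans 3 complete synodic months (3 × 29.530 = 88.59 d) plus 10.61 d.
The Moon has covered 10.61/29.530 of its cycle, so θ ≈ 360° × 10.61/29.530 = 129.3°.
Illuminated fraction = (1 − cos 129.3°)/2 = (1 − (-0.634))/2 ≈ 0.817, so 82%.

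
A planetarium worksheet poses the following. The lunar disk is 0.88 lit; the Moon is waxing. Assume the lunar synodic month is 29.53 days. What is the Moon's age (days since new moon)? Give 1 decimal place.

11.4 days

Invert f = (1 − cos θ)/2 to get cos θ = 1 − 2(0.88) = -0.760, hence θ₀ = arccos -0.760 = 139.5°.
Before full moon the principal value applies: θ = 139.5°.
At 360°/29.53 d per day, 139.5° corresponds to 11.44 days.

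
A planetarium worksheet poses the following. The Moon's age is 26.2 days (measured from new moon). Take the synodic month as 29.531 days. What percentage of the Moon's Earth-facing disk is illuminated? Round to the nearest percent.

Elongation θ = 360° × 26.2/29.531 ≈ 319.4°.
With cos θ = 0.759, the lit fraction is (1 − 0.759)/2 ≈ 0.120, so 12%.

12%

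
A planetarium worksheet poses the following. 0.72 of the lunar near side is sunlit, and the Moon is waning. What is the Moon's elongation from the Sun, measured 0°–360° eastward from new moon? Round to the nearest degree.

cos θ = 1 − 2f = -0.440, giving a principal value of 116.1°.
Waning ⇒ past full, so θ = 360° − 116.1° = 243.9°.

244°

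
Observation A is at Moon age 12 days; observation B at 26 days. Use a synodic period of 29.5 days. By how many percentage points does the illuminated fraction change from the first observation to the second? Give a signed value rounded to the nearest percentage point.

-78 pp

First observation: θ = 360°·12/29.5 = 146.4°, so f = 0.917.
Second observation: θ = 317.3°, f = 0.133.
Δf = 0.133 − 0.917 = -0.784, i.e. -78 pp.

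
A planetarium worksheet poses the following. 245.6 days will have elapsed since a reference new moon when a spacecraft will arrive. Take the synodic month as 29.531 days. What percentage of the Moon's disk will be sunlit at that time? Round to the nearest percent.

70%

245.6 d spans 8 complete synodic months (8 × 29.531 = 236.25 d) plus 9.35 d.
The Moon has covered 9.35/29.531 of its cycle, so θ ≈ 360° × 9.35/29.531 = 114.0°.
Illuminated fraction = (1 − cos 114.0°)/2 = (1 − (-0.407))/2 ≈ 0.703, so 70%.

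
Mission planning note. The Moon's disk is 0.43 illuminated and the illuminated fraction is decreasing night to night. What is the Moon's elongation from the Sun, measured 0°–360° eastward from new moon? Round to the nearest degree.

278°

From f = (1 − cos θ)/2: cos θ = 1 − 2×0.43 = 0.140; arccos → 82.0°.
Since the Moon is past full (waning), take the reflex angle: θ = 360° − 82.0° = 278.0°.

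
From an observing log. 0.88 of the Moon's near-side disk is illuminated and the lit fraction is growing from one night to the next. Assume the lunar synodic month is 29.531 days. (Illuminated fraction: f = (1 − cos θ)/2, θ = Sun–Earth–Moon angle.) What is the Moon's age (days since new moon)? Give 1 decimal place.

11.4 days

From f = (1 − cos θ)/2: cos θ = 1 − 2×0.88 = -0.760; arccos → 139.5°.
Waxing ⇒ before full, so θ = 139.5°.
At 360°/29.531 d per day, 139.5° corresponds to 11.44 days.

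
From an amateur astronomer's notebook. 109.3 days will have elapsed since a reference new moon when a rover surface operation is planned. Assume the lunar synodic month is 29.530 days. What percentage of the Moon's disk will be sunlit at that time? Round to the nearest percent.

Reduce mod P: 109.3 − 3×29.530 = 20.71 d into the current lunation.
Phase angle: θ = 360°·(20.71 d)/(29.530 d) = 252.5°.
Illuminated fraction = (1 − cos 252.5°)/2 = (1 − (-0.301))/2 ≈ 0.651, so 65%.

65%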